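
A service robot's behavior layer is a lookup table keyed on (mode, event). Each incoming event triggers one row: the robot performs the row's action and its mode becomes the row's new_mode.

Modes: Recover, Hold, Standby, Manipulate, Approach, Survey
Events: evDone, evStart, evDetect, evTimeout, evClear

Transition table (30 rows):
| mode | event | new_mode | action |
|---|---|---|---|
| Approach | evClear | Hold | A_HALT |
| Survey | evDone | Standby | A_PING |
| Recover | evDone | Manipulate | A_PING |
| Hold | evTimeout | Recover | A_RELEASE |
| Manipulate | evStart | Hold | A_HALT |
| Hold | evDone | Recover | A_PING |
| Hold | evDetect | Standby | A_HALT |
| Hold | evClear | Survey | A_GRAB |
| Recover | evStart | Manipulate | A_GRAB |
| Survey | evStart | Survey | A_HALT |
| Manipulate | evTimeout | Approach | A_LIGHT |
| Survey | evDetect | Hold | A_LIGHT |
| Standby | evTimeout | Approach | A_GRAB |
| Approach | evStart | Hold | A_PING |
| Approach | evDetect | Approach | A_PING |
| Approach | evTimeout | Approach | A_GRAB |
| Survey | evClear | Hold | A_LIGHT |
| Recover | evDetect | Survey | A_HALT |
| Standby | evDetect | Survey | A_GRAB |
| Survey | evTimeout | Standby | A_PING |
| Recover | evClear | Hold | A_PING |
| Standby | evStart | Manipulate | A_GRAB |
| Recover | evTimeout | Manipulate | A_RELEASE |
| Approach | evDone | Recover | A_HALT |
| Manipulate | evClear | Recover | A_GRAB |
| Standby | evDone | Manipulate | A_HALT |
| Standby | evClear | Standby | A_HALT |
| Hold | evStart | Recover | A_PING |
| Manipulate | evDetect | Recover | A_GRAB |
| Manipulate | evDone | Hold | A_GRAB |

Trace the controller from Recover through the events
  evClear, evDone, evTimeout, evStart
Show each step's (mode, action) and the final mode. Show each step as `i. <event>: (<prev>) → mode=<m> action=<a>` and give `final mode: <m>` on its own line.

final mode: Hold

1. evClear: (Recover) → mode=Hold action=A_PING
2. evDone: (Hold) → mode=Recover action=A_PING
3. evTimeout: (Recover) → mode=Manipulate action=A_RELEASE
4. evStart: (Manipulate) → mode=Hold action=A_HALT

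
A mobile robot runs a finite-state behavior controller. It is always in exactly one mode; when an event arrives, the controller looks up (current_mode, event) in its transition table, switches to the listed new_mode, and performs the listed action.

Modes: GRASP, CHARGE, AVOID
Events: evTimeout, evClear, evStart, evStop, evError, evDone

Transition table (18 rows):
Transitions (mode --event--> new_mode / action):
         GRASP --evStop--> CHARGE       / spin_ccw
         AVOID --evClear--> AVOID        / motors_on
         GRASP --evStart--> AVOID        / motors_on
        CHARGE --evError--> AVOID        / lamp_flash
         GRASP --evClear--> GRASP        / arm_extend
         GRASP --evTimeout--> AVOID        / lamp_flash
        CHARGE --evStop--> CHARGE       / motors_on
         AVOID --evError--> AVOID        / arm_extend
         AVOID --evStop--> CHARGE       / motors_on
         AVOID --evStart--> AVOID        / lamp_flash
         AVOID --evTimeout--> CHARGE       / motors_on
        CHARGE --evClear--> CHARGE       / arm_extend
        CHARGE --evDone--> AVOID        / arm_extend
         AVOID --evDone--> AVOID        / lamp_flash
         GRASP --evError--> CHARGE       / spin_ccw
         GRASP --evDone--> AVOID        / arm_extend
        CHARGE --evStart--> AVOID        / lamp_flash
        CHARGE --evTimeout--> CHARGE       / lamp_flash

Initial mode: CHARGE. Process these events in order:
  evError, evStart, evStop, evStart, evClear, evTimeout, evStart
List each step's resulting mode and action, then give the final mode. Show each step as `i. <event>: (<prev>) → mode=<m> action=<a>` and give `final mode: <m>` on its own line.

final mode: AVOID

1. evError: (CHARGE) → mode=AVOID action=lamp_flash
2. evStart: (AVOID) → mode=AVOID action=lamp_flash
3. evStop: (AVOID) → mode=CHARGE action=motors_on
4. evStart: (CHARGE) → mode=AVOID action=lamp_flash
5. evClear: (AVOID) → mode=AVOID action=motors_on
6. evTimeout: (AVOID) → mode=CHARGE action=motors_on
7. evStart: (CHARGE) → mode=AVOID action=lamp_flash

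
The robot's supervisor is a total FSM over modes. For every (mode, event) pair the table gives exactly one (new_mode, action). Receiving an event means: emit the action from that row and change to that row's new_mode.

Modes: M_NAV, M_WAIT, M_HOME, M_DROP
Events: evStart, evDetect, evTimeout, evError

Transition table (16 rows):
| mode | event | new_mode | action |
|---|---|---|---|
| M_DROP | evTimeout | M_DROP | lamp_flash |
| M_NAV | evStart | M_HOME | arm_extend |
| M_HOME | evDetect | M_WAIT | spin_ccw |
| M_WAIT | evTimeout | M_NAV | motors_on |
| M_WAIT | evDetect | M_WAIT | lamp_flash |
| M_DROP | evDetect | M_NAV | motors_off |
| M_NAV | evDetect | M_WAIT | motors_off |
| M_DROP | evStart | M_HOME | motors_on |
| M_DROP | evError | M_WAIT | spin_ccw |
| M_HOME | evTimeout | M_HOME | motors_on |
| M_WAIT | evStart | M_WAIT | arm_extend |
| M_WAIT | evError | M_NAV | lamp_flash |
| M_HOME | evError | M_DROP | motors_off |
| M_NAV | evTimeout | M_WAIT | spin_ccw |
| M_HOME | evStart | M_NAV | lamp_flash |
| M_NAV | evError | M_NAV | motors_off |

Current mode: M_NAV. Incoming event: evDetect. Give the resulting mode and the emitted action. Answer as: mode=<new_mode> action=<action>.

mode=M_WAIT action=motors_off

current mode = M_NAV; filter table to that mode:
  (M_NAV, evStart) → (M_HOME, arm_extend)
  (M_NAV, evDetect) → (M_WAIT, motors_off)  ← event matches
  (M_NAV, evTimeout) → (M_WAIT, spin_ccw)
  (M_NAV, evError) → (M_NAV, motors_off)
event = evDetect selects (M_WAIT, motors_off)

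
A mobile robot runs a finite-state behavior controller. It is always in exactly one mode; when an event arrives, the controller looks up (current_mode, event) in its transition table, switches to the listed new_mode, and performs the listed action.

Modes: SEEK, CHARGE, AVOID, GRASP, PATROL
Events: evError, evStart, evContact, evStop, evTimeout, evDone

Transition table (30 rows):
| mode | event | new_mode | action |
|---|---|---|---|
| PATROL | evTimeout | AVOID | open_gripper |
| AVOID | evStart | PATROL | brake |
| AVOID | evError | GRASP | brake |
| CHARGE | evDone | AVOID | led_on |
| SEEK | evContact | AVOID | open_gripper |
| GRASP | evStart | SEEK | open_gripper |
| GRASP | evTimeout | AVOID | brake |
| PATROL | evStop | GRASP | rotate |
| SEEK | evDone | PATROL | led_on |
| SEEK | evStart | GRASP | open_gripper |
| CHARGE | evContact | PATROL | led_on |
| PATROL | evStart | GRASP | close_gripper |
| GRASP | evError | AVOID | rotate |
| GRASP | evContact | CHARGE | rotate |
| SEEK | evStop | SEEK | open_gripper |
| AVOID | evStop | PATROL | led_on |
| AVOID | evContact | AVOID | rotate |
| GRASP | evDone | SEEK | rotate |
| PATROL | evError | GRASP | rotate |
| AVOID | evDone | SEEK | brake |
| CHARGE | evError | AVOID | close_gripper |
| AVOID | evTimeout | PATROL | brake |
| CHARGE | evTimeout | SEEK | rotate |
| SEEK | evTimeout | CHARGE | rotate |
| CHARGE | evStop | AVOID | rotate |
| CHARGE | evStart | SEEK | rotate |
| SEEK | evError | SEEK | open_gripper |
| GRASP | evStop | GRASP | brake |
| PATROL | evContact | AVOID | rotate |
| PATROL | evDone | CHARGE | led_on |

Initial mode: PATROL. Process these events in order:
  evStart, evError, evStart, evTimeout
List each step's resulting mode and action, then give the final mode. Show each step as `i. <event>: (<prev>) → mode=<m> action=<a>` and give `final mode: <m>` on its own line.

final mode: AVOID

1. evStart: (PATROL) → mode=GRASP action=close_gripper
2. evError: (GRASP) → mode=AVOID action=rotate
3. evStart: (AVOID) → mode=PATROL action=brake
4. evTimeout: (PATROL) → mode=AVOID action=open_gripper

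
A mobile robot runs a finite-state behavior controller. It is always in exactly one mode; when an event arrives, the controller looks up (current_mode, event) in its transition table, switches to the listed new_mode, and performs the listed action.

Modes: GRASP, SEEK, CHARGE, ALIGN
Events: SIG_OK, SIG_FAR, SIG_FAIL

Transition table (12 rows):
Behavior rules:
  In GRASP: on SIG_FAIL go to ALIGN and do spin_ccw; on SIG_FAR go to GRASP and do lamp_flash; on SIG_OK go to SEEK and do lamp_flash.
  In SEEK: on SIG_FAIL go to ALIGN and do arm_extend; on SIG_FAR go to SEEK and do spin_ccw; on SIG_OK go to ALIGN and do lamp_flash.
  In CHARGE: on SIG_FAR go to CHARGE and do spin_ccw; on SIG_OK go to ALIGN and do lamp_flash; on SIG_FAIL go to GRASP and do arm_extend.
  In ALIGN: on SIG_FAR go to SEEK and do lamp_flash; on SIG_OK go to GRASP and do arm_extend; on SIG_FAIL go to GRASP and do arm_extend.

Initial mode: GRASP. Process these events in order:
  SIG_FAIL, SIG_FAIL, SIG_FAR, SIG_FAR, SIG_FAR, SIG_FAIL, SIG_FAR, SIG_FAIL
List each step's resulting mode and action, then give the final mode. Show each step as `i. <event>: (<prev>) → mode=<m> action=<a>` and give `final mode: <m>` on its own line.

1. SIG_FAIL: (GRASP) → mode=ALIGN action=spin_ccw
2. SIG_FAIL: (ALIGN) → mode=GRASP action=arm_extend
3. SIG_FAR: (GRASP) → mode=GRASP action=lamp_flash
4. SIG_FAR: (GRASP) → mode=GRASP action=lamp_flash
5. SIG_FAR: (GRASP) → mode=GRASP action=lamp_flash
6. SIG_FAIL: (GRASP) → mode=ALIGN action=spin_ccw
7. SIG_FAR: (ALIGN) → mode=SEEK action=lamp_flash
8. SIG_FAIL: (SEEK) → mode=ALIGN action=arm_extend

final mode: ALIGN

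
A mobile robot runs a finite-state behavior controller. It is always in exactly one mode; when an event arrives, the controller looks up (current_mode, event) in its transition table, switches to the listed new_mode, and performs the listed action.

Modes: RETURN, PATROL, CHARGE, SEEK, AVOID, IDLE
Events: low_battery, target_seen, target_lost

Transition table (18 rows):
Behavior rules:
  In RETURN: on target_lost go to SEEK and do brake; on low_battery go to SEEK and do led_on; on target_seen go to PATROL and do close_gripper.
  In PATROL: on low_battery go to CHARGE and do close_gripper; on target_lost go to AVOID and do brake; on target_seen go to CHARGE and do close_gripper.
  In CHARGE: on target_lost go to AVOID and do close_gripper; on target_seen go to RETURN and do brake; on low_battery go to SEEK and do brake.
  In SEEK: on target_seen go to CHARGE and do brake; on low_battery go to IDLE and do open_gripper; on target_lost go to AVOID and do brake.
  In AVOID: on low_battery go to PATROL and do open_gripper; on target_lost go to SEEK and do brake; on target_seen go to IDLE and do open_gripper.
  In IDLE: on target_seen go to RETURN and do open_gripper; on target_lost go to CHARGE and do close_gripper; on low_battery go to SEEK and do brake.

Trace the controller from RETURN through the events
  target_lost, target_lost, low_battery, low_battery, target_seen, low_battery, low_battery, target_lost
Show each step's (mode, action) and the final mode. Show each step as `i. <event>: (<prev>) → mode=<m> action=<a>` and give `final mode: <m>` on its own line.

1. target_lost: (RETURN) → mode=SEEK action=brake
2. target_lost: (SEEK) → mode=AVOID action=brake
3. low_battery: (AVOID) → mode=PATROL action=open_gripper
4. low_battery: (PATROL) → mode=CHARGE action=close_gripper
5. target_seen: (CHARGE) → mode=RETURN action=brake
6. low_battery: (RETURN) → mode=SEEK action=led_on
7. low_battery: (SEEK) → mode=IDLE action=open_gripper
8. target_lost: (IDLE) → mode=CHARGE action=close_gripper

final mode: CHARGE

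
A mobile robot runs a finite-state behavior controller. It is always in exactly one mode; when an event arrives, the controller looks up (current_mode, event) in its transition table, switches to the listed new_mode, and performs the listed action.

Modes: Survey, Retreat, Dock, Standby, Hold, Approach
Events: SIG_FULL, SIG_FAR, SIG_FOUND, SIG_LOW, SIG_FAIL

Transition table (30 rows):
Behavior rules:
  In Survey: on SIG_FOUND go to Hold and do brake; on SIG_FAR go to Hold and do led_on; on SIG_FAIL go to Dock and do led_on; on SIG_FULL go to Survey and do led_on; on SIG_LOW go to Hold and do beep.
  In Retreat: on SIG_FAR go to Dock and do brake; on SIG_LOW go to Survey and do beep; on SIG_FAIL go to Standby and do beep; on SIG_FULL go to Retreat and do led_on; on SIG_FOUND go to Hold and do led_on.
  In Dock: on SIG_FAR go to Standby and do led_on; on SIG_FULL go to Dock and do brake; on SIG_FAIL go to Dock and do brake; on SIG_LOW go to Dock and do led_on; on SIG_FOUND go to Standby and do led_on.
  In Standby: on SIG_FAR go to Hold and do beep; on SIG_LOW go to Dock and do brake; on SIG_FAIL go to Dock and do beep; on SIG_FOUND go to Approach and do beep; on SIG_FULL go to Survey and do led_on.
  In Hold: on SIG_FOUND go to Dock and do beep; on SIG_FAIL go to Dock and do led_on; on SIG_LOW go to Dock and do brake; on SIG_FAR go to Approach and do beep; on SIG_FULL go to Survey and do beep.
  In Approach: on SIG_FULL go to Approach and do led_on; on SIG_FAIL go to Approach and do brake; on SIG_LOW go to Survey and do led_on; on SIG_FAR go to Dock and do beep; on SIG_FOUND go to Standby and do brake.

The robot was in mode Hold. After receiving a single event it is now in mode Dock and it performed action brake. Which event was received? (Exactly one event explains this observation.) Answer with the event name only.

try SIG_FULL: (Hold, SIG_FULL) → (Survey, beep)
try SIG_FAR: (Hold, SIG_FAR) → (Approach, beep)
try SIG_FOUND: (Hold, SIG_FOUND) → (Dock, beep)
try SIG_LOW: (Hold, SIG_LOW) → (Dock, brake)  ← matches
try SIG_FAIL: (Hold, SIG_FAIL) → (Dock, led_on)

SIG_LOW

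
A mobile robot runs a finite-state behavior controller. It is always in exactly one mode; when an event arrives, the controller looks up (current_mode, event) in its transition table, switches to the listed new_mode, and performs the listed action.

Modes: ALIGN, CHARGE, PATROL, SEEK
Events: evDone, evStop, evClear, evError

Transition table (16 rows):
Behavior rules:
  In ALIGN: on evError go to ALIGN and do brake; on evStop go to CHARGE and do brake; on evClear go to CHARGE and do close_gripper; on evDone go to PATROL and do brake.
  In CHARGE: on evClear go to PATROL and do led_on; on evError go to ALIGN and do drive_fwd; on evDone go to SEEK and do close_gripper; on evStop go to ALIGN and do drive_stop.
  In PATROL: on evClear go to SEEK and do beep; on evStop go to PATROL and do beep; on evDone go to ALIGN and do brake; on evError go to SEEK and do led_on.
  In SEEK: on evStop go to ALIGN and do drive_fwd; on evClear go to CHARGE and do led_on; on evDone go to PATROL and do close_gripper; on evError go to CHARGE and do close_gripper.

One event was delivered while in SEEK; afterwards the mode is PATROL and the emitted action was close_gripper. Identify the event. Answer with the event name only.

evDone

try evDone: (SEEK, evDone) → (PATROL, close_gripper)  ← matches
try evStop: (SEEK, evStop) → (ALIGN, drive_fwd)
try evClear: (SEEK, evClear) → (CHARGE, led_on)
try evError: (SEEK, evError) → (CHARGE, close_gripper)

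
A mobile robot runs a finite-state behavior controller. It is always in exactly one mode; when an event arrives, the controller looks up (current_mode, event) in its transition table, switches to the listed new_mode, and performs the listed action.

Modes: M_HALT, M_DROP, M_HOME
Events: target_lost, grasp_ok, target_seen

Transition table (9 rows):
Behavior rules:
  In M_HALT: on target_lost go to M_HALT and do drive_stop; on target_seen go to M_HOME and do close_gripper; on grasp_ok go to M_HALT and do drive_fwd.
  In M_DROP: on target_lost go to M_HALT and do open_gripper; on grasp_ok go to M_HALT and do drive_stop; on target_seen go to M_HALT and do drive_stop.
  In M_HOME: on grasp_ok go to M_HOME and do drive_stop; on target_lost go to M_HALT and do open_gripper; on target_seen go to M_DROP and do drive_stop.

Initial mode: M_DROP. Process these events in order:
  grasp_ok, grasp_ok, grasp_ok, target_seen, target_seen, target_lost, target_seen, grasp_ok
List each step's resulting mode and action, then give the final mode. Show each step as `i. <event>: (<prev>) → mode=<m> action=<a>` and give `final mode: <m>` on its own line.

1. grasp_ok: (M_DROP) → mode=M_HALT action=drive_stop
2. grasp_ok: (M_HALT) → mode=M_HALT action=drive_fwd
3. grasp_ok: (M_HALT) → mode=M_HALT action=drive_fwd
4. target_seen: (M_HALT) → mode=M_HOME action=close_gripper
5. target_seen: (M_HOME) → mode=M_DROP action=drive_stop
6. target_lost: (M_DROP) → mode=M_HALT action=open_gripper
7. target_seen: (M_HALT) → mode=M_HOME action=close_gripper
8. grasp_ok: (M_HOME) → mode=M_HOME action=drive_stop

final mode: M_HOME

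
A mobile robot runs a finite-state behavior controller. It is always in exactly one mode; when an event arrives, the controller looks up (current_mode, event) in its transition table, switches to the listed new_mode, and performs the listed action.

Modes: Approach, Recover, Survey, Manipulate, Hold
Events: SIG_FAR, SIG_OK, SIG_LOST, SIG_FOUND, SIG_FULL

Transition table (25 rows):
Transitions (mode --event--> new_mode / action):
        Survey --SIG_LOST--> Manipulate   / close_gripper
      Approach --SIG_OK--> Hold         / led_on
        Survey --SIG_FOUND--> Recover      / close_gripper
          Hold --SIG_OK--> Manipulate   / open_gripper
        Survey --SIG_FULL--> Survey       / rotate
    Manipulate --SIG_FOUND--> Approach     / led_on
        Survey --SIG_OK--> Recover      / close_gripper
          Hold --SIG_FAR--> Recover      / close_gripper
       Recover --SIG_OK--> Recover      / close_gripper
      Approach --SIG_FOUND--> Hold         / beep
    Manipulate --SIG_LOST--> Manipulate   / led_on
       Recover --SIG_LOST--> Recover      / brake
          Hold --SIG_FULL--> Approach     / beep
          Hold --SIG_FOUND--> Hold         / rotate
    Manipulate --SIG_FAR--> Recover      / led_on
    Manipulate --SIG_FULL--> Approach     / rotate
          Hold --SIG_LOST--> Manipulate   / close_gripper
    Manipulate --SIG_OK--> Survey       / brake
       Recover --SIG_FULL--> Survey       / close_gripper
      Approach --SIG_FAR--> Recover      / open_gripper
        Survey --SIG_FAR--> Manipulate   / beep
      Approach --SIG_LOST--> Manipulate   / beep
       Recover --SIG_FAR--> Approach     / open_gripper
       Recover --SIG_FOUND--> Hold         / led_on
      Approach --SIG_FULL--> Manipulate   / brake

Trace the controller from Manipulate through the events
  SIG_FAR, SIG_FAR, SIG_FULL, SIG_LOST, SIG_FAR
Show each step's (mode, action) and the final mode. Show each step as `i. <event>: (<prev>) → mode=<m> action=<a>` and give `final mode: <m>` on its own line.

1. SIG_FAR: (Manipulate) → mode=Recover action=led_on
2. SIG_FAR: (Recover) → mode=Approach action=open_gripper
3. SIG_FULL: (Approach) → mode=Manipulate action=brake
4. SIG_LOST: (Manipulate) → mode=Manipulate action=led_on
5. SIG_FAR: (Manipulate) → mode=Recover action=led_on

final mode: Recover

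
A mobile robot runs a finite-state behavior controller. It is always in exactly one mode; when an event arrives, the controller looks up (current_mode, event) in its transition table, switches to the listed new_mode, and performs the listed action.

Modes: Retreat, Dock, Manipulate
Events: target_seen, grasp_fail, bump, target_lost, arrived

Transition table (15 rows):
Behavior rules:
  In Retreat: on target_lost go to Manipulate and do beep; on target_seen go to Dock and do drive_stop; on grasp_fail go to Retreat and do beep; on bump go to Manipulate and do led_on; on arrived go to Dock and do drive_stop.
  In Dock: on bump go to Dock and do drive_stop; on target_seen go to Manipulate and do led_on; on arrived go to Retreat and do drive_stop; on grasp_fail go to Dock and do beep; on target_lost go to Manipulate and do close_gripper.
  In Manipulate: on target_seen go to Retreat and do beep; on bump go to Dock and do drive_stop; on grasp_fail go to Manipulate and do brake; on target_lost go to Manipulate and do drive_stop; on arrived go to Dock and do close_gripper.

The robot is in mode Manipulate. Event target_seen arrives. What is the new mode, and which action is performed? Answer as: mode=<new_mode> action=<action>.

mode=Retreat action=beep

current mode = Manipulate; filter table to that mode:
  (Manipulate, target_seen) → (Retreat, beep)  ← event matches
  (Manipulate, bump) → (Dock, drive_stop)
  (Manipulate, grasp_fail) → (Manipulate, brake)
  (Manipulate, target_lost) → (Manipulate, drive_stop)
  (Manipulate, arrived) → (Dock, close_gripper)
event = target_seen selects (Retreat, beep)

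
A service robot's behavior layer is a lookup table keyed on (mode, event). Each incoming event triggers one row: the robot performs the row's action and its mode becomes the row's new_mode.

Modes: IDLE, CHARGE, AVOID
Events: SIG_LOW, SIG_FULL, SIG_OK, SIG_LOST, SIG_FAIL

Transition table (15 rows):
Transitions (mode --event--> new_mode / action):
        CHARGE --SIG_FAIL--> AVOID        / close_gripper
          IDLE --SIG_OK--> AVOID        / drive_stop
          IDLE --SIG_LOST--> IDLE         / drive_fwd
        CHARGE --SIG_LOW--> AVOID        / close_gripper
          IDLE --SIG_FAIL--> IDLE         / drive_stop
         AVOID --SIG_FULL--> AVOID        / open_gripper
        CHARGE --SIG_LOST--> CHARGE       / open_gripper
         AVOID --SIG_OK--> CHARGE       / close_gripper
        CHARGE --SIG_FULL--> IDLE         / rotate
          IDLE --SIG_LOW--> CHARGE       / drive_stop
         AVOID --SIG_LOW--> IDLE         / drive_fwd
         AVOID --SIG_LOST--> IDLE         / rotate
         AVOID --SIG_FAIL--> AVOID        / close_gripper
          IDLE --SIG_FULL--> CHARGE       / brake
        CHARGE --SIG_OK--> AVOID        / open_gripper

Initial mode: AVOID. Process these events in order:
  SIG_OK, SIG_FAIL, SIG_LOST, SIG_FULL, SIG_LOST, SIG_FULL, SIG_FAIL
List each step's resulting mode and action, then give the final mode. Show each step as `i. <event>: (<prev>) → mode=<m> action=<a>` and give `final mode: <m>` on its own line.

1. SIG_OK: (AVOID) → mode=CHARGE action=close_gripper
2. SIG_FAIL: (CHARGE) → mode=AVOID action=close_gripper
3. SIG_LOST: (AVOID) → mode=IDLE action=rotate
4. SIG_FULL: (IDLE) → mode=CHARGE action=brake
5. SIG_LOST: (CHARGE) → mode=CHARGE action=open_gripper
6. SIG_FULL: (CHARGE) → mode=IDLE action=rotate
7. SIG_FAIL: (IDLE) → mode=IDLE action=drive_stop

final mode: IDLE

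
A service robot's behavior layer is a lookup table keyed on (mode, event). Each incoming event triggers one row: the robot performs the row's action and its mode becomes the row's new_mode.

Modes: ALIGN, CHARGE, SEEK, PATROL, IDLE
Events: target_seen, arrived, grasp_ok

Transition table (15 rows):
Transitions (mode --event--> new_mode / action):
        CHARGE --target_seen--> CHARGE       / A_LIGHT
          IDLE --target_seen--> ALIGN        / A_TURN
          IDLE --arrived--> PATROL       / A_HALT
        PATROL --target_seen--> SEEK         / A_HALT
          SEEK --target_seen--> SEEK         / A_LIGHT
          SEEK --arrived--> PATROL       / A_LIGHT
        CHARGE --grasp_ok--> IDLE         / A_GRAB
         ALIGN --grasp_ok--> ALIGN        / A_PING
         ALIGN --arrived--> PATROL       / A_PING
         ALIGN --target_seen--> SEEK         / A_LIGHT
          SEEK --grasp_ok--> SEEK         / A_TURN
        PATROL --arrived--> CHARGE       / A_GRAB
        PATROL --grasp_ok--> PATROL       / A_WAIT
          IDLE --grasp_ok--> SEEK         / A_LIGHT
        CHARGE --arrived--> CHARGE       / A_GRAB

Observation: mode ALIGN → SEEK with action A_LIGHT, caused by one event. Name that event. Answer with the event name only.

try target_seen: (ALIGN, target_seen) → (SEEK, A_LIGHT)  ← matches
try arrived: (ALIGN, arrived) → (PATROL, A_PING)
try grasp_ok: (ALIGN, grasp_ok) → (ALIGN, A_PING)

target_seen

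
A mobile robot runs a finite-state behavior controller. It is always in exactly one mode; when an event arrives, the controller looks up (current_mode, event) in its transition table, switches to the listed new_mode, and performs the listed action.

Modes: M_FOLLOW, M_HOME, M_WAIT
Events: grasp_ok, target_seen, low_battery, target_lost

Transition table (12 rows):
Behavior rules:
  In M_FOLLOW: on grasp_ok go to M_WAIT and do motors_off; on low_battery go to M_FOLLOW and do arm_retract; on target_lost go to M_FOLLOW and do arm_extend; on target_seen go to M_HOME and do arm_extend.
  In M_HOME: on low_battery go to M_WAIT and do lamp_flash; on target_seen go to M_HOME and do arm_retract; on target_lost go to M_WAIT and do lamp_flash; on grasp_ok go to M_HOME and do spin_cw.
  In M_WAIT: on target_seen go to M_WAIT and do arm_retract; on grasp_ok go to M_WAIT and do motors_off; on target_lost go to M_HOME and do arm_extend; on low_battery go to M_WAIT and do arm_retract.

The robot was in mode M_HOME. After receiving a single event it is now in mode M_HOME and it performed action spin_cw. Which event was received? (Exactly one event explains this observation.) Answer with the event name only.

grasp_ok

try grasp_ok: (M_HOME, grasp_ok) → (M_HOME, spin_cw)  ← matches
try target_seen: (M_HOME, target_seen) → (M_HOME, arm_retract)
try low_battery: (M_HOME, low_battery) → (M_WAIT, lamp_flash)
try target_lost: (M_HOME, target_lost) → (M_WAIT, lamp_flash)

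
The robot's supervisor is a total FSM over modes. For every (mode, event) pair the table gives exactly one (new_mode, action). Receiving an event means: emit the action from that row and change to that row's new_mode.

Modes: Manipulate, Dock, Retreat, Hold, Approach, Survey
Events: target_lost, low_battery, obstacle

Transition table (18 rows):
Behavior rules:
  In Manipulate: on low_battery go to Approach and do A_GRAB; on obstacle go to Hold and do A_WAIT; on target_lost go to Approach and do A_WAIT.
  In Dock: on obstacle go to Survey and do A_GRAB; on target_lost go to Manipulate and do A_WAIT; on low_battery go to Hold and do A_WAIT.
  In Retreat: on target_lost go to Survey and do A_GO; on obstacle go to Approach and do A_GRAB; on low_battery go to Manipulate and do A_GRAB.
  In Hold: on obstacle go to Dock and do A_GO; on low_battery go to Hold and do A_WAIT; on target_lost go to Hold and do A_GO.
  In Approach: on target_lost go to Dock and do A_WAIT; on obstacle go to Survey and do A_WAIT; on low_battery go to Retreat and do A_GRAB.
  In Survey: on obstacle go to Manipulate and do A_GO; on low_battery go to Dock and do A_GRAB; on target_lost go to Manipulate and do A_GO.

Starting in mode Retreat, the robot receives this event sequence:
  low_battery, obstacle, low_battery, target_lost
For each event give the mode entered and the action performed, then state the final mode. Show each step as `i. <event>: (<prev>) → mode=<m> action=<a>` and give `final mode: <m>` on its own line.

final mode: Hold

1. low_battery: (Retreat) → mode=Manipulate action=A_GRAB
2. obstacle: (Manipulate) → mode=Hold action=A_WAIT
3. low_battery: (Hold) → mode=Hold action=A_WAIT
4. target_lost: (Hold) → mode=Hold action=A_GO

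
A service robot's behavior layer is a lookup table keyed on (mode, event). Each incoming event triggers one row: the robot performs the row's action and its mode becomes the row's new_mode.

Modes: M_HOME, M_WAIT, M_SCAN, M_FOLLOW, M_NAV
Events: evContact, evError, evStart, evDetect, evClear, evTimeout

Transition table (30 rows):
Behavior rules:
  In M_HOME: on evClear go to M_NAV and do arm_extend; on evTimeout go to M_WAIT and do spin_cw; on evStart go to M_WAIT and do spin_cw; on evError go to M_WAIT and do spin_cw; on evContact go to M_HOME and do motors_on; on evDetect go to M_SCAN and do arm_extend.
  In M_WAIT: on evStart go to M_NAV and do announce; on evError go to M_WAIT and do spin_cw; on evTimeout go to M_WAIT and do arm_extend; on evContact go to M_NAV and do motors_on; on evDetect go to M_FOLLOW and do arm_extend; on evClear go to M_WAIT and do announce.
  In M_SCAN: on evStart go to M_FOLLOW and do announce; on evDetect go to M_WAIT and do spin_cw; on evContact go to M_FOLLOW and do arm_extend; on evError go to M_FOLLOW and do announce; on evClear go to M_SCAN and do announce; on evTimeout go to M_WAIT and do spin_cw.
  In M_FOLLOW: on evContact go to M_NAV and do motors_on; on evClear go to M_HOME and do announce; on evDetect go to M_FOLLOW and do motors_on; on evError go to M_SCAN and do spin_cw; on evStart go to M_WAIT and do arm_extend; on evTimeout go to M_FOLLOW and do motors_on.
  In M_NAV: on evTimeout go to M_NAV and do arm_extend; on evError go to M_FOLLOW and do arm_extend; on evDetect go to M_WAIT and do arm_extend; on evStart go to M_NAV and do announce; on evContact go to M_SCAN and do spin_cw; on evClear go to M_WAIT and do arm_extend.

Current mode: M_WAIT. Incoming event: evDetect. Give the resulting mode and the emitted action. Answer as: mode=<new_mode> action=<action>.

mode=M_FOLLOW action=arm_extend

current mode = M_WAIT; filter table to that mode:
  (M_WAIT, evStart) → (M_NAV, announce)
  (M_WAIT, evError) → (M_WAIT, spin_cw)
  (M_WAIT, evTimeout) → (M_WAIT, arm_extend)
  (M_WAIT, evContact) → (M_NAV, motors_on)
  (M_WAIT, evDetect) → (M_FOLLOW, arm_extend)  ← event matches
  (M_WAIT, evClear) → (M_WAIT, announce)
event = evDetect selects (M_FOLLOW, arm_extend)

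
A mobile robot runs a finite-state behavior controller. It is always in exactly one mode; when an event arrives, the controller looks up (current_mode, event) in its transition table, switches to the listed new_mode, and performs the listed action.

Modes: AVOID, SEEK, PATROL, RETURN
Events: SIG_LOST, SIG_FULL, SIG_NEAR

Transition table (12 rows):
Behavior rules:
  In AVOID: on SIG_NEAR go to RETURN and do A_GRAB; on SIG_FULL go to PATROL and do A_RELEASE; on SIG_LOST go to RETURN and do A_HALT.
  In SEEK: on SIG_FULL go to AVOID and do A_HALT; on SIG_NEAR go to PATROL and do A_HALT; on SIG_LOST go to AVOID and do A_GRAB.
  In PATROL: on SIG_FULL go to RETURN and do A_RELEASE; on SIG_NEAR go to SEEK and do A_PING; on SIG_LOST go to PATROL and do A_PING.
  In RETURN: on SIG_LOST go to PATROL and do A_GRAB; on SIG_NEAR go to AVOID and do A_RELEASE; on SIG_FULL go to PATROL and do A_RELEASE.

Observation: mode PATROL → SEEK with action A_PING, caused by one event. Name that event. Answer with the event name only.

try SIG_LOST: (PATROL, SIG_LOST) → (PATROL, A_PING)
try SIG_FULL: (PATROL, SIG_FULL) → (RETURN, A_RELEASE)
try SIG_NEAR: (PATROL, SIG_NEAR) → (SEEK, A_PING)  ← matches

SIG_NEAR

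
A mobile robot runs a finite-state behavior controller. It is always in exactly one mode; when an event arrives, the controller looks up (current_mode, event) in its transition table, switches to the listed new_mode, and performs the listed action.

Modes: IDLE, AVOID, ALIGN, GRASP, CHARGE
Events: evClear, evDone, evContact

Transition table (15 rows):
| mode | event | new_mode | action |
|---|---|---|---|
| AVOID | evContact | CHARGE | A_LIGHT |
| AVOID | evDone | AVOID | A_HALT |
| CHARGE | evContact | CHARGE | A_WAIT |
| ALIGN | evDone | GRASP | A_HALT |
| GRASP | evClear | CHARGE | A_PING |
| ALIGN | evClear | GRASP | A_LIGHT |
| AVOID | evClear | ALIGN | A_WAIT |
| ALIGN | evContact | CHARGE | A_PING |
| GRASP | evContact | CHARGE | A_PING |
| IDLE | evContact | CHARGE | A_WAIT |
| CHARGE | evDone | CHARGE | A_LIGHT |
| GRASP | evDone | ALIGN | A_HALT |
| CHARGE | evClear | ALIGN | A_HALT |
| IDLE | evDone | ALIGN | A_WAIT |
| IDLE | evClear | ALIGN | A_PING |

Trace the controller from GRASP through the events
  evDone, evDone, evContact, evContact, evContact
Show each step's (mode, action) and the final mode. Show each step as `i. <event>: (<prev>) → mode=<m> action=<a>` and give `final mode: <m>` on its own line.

final mode: CHARGE

1. evDone: (GRASP) → mode=ALIGN action=A_HALT
2. evDone: (ALIGN) → mode=GRASP action=A_HALT
3. evContact: (GRASP) → mode=CHARGE action=A_PING
4. evContact: (CHARGE) → mode=CHARGE action=A_WAIT
5. evContact: (CHARGE) → mode=CHARGE action=A_WAIT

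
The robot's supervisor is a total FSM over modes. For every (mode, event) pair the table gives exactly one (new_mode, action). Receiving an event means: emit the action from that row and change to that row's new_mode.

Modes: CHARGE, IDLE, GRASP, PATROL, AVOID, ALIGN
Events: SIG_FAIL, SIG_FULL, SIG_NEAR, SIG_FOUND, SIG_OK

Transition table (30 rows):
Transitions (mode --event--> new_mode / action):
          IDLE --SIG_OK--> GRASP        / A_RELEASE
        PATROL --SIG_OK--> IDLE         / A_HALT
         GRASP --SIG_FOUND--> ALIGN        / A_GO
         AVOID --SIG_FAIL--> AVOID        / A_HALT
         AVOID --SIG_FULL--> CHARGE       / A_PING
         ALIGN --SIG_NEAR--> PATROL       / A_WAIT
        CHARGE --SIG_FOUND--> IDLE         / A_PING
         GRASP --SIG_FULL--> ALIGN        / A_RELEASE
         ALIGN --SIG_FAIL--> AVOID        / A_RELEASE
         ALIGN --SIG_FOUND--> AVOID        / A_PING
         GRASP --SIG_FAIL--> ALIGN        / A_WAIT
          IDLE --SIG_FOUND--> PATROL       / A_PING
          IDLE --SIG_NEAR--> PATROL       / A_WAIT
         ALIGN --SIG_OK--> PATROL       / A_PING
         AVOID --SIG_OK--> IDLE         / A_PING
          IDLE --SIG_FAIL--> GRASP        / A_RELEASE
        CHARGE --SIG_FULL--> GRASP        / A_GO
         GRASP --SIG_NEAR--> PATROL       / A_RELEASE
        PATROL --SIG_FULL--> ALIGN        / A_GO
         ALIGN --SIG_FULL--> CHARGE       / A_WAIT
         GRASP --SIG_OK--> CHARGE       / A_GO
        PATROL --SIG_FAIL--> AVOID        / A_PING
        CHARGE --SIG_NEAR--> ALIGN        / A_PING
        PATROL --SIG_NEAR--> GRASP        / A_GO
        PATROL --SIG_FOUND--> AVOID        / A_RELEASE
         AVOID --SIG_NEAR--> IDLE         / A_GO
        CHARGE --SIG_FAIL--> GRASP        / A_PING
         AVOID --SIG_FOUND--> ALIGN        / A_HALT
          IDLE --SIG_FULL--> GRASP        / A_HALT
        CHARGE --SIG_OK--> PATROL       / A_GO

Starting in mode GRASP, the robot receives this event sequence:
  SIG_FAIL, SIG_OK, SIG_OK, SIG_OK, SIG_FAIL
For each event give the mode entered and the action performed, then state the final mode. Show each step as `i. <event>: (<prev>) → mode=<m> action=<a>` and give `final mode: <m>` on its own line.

final mode: ALIGN

1. SIG_FAIL: (GRASP) → mode=ALIGN action=A_WAIT
2. SIG_OK: (ALIGN) → mode=PATROL action=A_PING
3. SIG_OK: (PATROL) → mode=IDLE action=A_HALT
4. SIG_OK: (IDLE) → mode=GRASP action=A_RELEASE
5. SIG_FAIL: (GRASP) → mode=ALIGN action=A_WAIT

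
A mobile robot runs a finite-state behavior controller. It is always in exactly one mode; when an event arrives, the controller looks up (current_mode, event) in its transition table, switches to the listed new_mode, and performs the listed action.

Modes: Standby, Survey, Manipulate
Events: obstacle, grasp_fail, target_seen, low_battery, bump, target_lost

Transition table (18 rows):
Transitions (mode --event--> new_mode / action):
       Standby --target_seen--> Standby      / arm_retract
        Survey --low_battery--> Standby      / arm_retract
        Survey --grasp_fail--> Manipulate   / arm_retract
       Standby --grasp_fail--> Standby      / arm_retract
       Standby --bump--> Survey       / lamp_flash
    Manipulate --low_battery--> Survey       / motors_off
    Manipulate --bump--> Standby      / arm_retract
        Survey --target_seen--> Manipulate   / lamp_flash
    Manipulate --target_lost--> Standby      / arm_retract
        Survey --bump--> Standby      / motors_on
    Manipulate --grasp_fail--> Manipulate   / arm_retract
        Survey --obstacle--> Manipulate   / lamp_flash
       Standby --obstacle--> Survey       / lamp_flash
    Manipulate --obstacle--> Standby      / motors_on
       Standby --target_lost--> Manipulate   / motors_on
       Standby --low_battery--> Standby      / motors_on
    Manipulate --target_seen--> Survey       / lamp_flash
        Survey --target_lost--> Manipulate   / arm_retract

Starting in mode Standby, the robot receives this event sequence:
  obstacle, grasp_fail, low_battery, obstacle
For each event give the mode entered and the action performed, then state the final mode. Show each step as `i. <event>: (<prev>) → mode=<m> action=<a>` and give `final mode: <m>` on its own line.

final mode: Manipulate

1. obstacle: (Standby) → mode=Survey action=lamp_flash
2. grasp_fail: (Survey) → mode=Manipulate action=arm_retract
3. low_battery: (Manipulate) → mode=Survey action=motors_off
4. obstacle: (Survey) → mode=Manipulate action=lamp_flash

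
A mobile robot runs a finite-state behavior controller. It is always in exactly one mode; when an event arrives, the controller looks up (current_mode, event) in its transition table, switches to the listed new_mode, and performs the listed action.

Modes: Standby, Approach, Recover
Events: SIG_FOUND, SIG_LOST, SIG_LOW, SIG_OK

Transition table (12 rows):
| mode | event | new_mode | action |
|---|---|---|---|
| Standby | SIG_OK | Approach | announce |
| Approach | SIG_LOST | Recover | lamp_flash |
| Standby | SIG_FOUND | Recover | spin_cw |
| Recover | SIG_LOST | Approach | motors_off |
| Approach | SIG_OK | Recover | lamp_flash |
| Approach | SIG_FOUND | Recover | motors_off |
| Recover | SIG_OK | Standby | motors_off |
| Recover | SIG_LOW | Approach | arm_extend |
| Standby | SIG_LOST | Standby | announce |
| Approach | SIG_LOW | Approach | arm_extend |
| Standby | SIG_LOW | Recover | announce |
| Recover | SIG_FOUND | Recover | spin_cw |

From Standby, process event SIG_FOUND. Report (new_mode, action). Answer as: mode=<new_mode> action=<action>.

current mode = Standby; filter table to that mode:
  (Standby, SIG_OK) → (Approach, announce)
  (Standby, SIG_FOUND) → (Recover, spin_cw)  ← event matches
  (Standby, SIG_LOST) → (Standby, announce)
  (Standby, SIG_LOW) → (Recover, announce)
event = SIG_FOUND selects (Recover, spin_cw)

mode=Recover action=spin_cw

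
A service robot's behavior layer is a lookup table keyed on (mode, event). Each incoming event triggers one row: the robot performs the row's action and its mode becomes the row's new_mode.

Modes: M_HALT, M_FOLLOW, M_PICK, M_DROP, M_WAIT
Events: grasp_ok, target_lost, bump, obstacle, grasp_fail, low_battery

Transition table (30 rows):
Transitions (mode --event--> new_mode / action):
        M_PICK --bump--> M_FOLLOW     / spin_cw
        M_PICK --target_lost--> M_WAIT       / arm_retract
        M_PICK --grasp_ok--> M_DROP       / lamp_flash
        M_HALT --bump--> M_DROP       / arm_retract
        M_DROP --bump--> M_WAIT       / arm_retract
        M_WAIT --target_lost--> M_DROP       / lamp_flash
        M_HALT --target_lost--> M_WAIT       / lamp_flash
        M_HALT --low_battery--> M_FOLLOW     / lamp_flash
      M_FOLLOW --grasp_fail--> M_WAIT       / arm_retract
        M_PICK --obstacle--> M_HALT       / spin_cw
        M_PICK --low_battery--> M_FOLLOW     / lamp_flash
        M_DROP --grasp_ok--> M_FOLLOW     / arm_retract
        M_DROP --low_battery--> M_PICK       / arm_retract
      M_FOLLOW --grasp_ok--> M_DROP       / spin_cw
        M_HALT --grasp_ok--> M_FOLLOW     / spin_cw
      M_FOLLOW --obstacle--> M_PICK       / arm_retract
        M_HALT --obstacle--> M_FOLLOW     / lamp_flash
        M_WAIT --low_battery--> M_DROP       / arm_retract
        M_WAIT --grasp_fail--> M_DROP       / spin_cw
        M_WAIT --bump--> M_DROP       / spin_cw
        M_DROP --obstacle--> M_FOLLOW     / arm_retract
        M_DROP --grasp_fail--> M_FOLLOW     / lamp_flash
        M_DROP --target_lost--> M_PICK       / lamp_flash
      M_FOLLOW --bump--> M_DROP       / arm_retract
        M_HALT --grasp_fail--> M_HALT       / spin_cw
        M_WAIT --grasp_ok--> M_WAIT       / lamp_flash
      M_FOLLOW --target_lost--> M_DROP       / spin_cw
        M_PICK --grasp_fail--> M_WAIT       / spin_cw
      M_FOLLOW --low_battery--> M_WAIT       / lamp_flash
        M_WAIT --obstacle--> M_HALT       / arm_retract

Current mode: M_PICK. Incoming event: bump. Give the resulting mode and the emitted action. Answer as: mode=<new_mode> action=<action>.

mode=M_FOLLOW action=spin_cw

current mode = M_PICK; filter table to that mode:
  (M_PICK, bump) → (M_FOLLOW, spin_cw)  ← event matches
  (M_PICK, target_lost) → (M_WAIT, arm_retract)
  (M_PICK, grasp_ok) → (M_DROP, lamp_flash)
  (M_PICK, obstacle) → (M_HALT, spin_cw)
  (M_PICK, low_battery) → (M_FOLLOW, lamp_flash)
  (M_PICK, grasp_fail) → (M_WAIT, spin_cw)
event = bump selects (M_FOLLOW, spin_cw)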